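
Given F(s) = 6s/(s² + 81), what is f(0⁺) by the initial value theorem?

f(0⁺) = lim_{s→∞} s·6s/(s² + 81) = lim_{s→∞} 6s²/(s² + 81) = 6

Final answer: 6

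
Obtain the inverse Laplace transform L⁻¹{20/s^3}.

L⁻¹{n!/s^(n+1)} = t^n with n=2. So L⁻¹{2/s^3} = t^2, and L⁻¹{20/s^3} = (20/2)·t^2 = 10·t^2

Final answer: 10·t^2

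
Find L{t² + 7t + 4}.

L{t² + 7t + 4} = 2/s³ + 7/s² + 4/s = 2/s³ + 7/s² + 4/s

Final answer: 2/s³ + 7/s² + 4/s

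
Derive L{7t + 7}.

L{7t + 7} = 7·L{t} + 7·L{1} = 7/s² + 7/s

Final answer: 7/s² + 7/s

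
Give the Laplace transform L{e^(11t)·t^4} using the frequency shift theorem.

L{e^(at)·t^n} = n!/(s-a)^(n+1), so L{e^(11t)·t^4} = 24/(s-11)^5

Final answer: 24/(s-11)^5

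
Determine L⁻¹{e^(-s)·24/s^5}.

L⁻¹{24/s^5} = t^4. By the time shift theorem, L⁻¹{e^(-as)F(s)} = u(t-a)f(t-a) with a=1, so L⁻¹{e^(-s)·24/s^5} = u(t-1)·(t-1)^4

Final answer: u(t-1)·(t-1)^4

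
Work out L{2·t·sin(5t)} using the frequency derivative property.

L{sin(5t)} = 5/(s² + 25). By L{t·f(t)} = -F'(s): -d/ds[5/(s² + 25)] = -(5)·(-2s)/(s² + 25)² = 10s/(s² + 25)². Then L{2·t·sin(5t)} = 2·10s/(s² + 25)² = 20s/(s² + 25)²

Final answer: 20s/(s² + 25)²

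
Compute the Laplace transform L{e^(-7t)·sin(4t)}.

L{e^(at)·sin(ωt)} = ω/((s-a)² + ω²), so L{e^(-7t)·sin(4t)} = 4/((s+7)² + 16)

Final answer: 4/((s+7)² + 16)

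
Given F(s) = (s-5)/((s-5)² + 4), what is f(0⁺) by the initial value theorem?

f(0⁺) = lim_{s→∞} sF(s) = lim_{s→∞} s(s-5)/((s-5)² + 4) = 1

Final answer: 1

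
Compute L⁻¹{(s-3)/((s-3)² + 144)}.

Using frequency shift: L⁻¹{(s-a)/((s-a)² + b²)} = e^(at)cos(bt). Here a=3, b=12

Final answer: e^(3t)·cos(12t)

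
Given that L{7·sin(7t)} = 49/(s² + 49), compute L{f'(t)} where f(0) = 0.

L{f'(t)} = s·F(s) - f(0) = s·49/(s² + 49) - 0 = 49s/(s² + 49)

Final answer: 49s/(s² + 49)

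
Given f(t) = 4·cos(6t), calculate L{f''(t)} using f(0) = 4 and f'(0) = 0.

F(s) = 4s/(s² + 36). L{f''(t)} = s²F(s) - sf(0) - f'(0) = 4s³/(s² + 36) - 4s = (4s³ - 4s(s² + 36))/(s² + 36) = -144s/(s² + 36)

Final answer: -144s/(s² + 36)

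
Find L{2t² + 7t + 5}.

L{2t² + 7t + 5} = 2·2/s³ + 7/s² + 5/s = 4/s³ + 7/s² + 5/s

Final answer: 4/s³ + 7/s² + 5/s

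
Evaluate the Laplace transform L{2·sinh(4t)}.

L{sinh(ωt)} = ω/(s² - ω²), so L{sinh(4t)} = 4/(s² - 16). Then L{2·sinh(4t)} = 2·4/(s² - 16) = 8/(s² - 16)

Final answer: 8/(s² - 16)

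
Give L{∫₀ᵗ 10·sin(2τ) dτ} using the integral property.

L{∫₀ᵗ f(τ)dτ} = F(s)/s with F(s) = 20/(s² + 4), so the result is (20/(s² + 4))/s = 20/(s(s² + 4))

Final answer: 20/(s(s² + 4))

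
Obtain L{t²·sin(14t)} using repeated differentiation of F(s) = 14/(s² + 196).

F(s) = 14/(s² + 196). F'(s) = -28s/(s² + 196)². F''(s) = -28(196 - 3s²)/(s² + 196)³ = (84s² - 5488)/(s² + 196)³. So L{t²·sin(14t)} = (-1)² F''(s) = (84s² - 5488)/(s² + 196)³

Final answer: (84s² - 5488)/(s² + 196)³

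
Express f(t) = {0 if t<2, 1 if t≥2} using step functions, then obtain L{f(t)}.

f(t) = u(t-2). L{u(t-2)} = e^(-2s)/s, so L{f(t)} = e^(-2s)/s

Final answer: e^(-2s)/s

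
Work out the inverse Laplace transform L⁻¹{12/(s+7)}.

L⁻¹{1/(s-a)} = e^(at), so L⁻¹{1/(s+7)} = e^(-7t), and L⁻¹{12/(s+7)} = 12·e^(-7t)

Final answer: 12·e^(-7t)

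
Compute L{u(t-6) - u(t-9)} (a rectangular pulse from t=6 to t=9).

L{u(t-a)} = e^(-as)/s. L{u(t-6) - u(t-9)} = (e^(-6s) - e^(-9s))/s

Final answer: (e^(-6s) - e^(-9s))/s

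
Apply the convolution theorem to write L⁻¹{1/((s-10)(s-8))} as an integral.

1/((s-10)(s-8)) = (1/(s-10))·(1/(s-8)) = L{e^(10t)}·L{e^(8t)}. So f(t) = e^(10t)*e^(8t) = ∫₀ᵗ e^(10τ)·e^(8(t-τ)) dτ

Final answer: ∫₀ᵗ e^(10τ)·e^(8(t-τ)) dτ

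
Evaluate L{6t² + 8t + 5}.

L{6t² + 8t + 5} = 6·2/s³ + 8/s² + 5/s = 12/s³ + 8/s² + 5/s

Final answer: 12/s³ + 8/s² + 5/s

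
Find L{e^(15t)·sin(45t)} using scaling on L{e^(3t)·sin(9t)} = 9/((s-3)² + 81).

Scaling with a=5: L{e^(15t)·sin(45t)} = (1/5) · 9/((s/5-3)² + 81). Simplifying: 45/((s-15)² + 2025)

Final answer: 45/((s-15)² + 2025)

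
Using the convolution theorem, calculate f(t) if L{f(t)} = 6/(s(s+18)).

6/(s(s+18)) = (6/s)·(1/(s+18)) = L{6}·L{e^(-18t)}. By convolution, f(t) = 6*e^(-18t) = ∫₀ᵗ 6·e^(-18τ) dτ = 6·(1 - e^(-18t))/18

Final answer: 6·(1 - e^(-18t))/18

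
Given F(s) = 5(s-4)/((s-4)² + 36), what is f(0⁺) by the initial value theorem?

f(0⁺) = lim_{s→∞} sF(s) = lim_{s→∞} 5s(s-4)/((s-4)² + 36) = 5

Final answer: 5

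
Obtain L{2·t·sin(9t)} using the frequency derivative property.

L{sin(9t)} = 9/(s² + 81). By L{t·f(t)} = -F'(s): -d/ds[9/(s² + 81)] = -(9)·(-2s)/(s² + 81)² = 18s/(s² + 81)². Then L{2·t·sin(9t)} = 2·18s/(s² + 81)² = 36s/(s² + 81)²

Final answer: 36s/(s² + 81)²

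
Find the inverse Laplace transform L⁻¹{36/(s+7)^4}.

L⁻¹{n!/(s-a)^(n+1)} = t^n·e^(at) with n=3, a=-7. So L⁻¹{6/(s+7)^4} = t^3·e^(-7t), and L⁻¹{36/(s+7)^4} = (36/6)·t^3·e^(-7t) = 6·t^3·e^(-7t)

Final answer: 6·t^3·e^(-7t)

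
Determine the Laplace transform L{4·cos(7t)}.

L{cos(ωt)} = s/(s² + ω²), so L{cos(7t)} = s/(s² + 49). Then L{4·cos(7t)} = 4·s/(s² + 49) = 4s/(s² + 49)

Final answer: 4s/(s² + 49)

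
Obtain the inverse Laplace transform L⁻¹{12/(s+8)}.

L⁻¹{1/(s-a)} = e^(at), so L⁻¹{1/(s+8)} = e^(-8t), and L⁻¹{12/(s+8)} = 12·e^(-8t)

Final answer: 12·e^(-8t)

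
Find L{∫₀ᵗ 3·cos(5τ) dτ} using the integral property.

L{∫₀ᵗ f(τ)dτ} = F(s)/s with F(s) = 3s/(s² + 25), so the result is (3s/(s² + 25))/s = 3/(s² + 25)

Final answer: 3/(s² + 25)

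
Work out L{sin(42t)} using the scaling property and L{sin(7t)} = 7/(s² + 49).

Using L{f(at)} = (1/a)F(s/a) with a=6: L{sin(42t)} = (1/6) · 7/((s/6)² + 49) = (1/6) · 7·36/(s² + 1764) = 42/(s² + 1764)

Final answer: 42/(s² + 1764)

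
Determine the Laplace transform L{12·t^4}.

L{t^n} = n!/s^(n+1), so L{t^4} = 24/s^5. Then L{12·t^4} = 12·24/s^5 = 288/s^5

Final answer: 288/s^5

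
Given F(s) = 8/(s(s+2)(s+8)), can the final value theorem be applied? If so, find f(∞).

Poles of sF(s) = 8/((s+2)(s+8)) are at s = -2 and s = -8, both in the left half-plane. Theorem applies. f(∞) = lim_{s→0} sF(s) = 8/(2·8) = 1/2

Final answer: 1/2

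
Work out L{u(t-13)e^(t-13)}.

u(t-a)f(t-a) with f(t)=e^t. L{e^t} = 1/(s-1). By time shift: e^(-13s)/(s-1)

Final answer: e^(-13s)/(s-1)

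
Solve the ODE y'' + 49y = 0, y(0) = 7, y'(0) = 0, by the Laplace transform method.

L{y''} + 49L{y} = 0. s²Y - 7s - 0 + 49Y = 0. Y(s² + 49) = 7s. Y = (7s)/(s² + 49). Inverting: y(t) = 7cos(7t)

Final answer: y(t) = 7cos(7t)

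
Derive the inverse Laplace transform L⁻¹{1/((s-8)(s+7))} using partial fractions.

Decompose: A/(s-8) + B/(s+7). A = 1/15, B = -1/15. f(t) = (e^(8t) - e^(-7t))/15

Final answer: (e^(8t) - e^(-7t))/15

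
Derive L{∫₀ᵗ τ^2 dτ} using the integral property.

L{∫₀ᵗ f(τ)dτ} = F(s)/s with f(t) = t^2. F(s) = 2/s^3, so L{∫₀ᵗ τ^2 dτ} = (2/s^3)/s = 2/s^4. (Check: ∫₀ᵗ τ^2 dτ = t^3/3.)

Final answer: 2/s^4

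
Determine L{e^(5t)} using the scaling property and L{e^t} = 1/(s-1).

Using L{f(at)} = (1/a)F(s/a) with a=5 and f(t) = e^t: L{e^(5t)} = (1/5) · 1/((s/5)-1) = (1/5) · 5/(s-5) = 1/(s-5)

Final answer: 1/(s-5)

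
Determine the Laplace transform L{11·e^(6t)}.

L{e^(at)} = 1/(s-a), so L{e^(6t)} = 1/(s-6). Then L{11·e^(6t)} = 11/(s-6)

Final answer: 11/(s-6)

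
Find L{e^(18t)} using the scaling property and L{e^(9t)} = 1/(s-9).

Using L{f(at)} = (1/a)F(s/a) with a=2 and f(t) = e^(9t): L{e^(18t)} = (1/2) · 1/((s/2)-9) = (1/2) · 2/(s-18) = 1/(s-18)

Final answer: 1/(s-18)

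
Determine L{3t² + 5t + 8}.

L{3t² + 5t + 8} = 3·2/s³ + 5/s² + 8/s = 6/s³ + 5/s² + 8/s

Final answer: 6/s³ + 5/s² + 8/s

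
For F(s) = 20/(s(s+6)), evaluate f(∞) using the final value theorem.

f(∞) = lim_{s→0} s·20/(s(s+6)) = lim_{s→0} 20/(s+6) = 20/6 = 10/3

Final answer: 10/3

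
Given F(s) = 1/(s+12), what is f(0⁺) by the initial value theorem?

f(0⁺) = lim_{s→∞} s·1/(s+12) = lim_{s→∞} s/(s+12) = 1

Final answer: 1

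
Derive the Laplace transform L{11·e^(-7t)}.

L{e^(at)} = 1/(s-a), so L{e^(-7t)} = 1/(s+7). Then L{11·e^(-7t)} = 11/(s+7)

Final answer: 11/(s+7)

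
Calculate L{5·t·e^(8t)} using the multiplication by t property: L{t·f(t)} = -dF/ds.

Using L{t^n·e^(at)} = n!/(s-a)^(n+1), L{t·e^(8t)} = 1/(s-8)^2, so L{5·t·e^(8t)} = 5·1/(s-8)^2 = 5/(s-8)^2

Final answer: 5/(s-8)^2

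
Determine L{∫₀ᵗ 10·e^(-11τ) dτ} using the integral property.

L{∫₀ᵗ f(τ)dτ} = F(s)/s with F(s) = 10/(s+11), so L{∫₀ᵗ 10·e^(-11τ) dτ} = 10/(s(s+11))

Final answer: 10/(s(s+11))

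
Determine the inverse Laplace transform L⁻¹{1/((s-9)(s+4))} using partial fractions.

Decompose: A/(s-9) + B/(s+4). A = 1/13, B = -1/13. f(t) = (e^(9t) - e^(-4t))/13

Final answer: (e^(9t) - e^(-4t))/13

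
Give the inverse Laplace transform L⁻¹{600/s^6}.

L⁻¹{n!/s^(n+1)} = t^n with n=5. So L⁻¹{120/s^6} = t^5, and L⁻¹{600/s^6} = (600/120)·t^5 = 5·t^5

Final answer: 5·t^5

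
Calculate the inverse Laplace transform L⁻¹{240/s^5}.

L⁻¹{n!/s^(n+1)} = t^n with n=4. So L⁻¹{24/s^5} = t^4, and L⁻¹{240/s^5} = (240/24)·t^4 = 10·t^4

Final answer: 10·t^4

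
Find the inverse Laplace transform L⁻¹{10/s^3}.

L⁻¹{n!/s^(n+1)} = t^n with n=2. So L⁻¹{2/s^3} = t^2, and L⁻¹{10/s^3} = (10/2)·t^2 = 5·t^2

Final answer: 5·t^2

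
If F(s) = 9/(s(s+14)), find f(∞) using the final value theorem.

f(∞) = lim_{s→0} s·9/(s(s+14)) = lim_{s→0} 9/(s+14) = 9/14 = 9/14

Final answer: 9/14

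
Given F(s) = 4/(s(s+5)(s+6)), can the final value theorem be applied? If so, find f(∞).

Poles of sF(s) = 4/((s+5)(s+6)) are at s = -5 and s = -6, both in the left half-plane. Theorem applies. f(∞) = lim_{s→0} sF(s) = 4/(5·6) = 2/15

Final answer: 2/15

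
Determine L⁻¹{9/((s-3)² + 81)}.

Form: b/((s-a)² + b²) → e^(at)sin(bt). With a=3, b=9

Final answer: e^(3t)·sin(9t)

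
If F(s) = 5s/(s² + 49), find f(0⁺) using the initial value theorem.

f(0⁺) = lim_{s→∞} s·5s/(s² + 49) = lim_{s→∞} 5s²/(s² + 49) = 5

Final answer: 5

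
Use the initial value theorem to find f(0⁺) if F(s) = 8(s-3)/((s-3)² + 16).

f(0⁺) = lim_{s→∞} sF(s) = lim_{s→∞} 8s(s-3)/((s-3)² + 16) = 8

Final answer: 8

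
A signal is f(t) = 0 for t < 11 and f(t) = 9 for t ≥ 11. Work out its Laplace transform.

f(t) = 9·u(t-11). L{u(t-11)} = e^(-11s)/s, so L{f(t)} = 9·e^(-11s)/s

Final answer: 9·e^(-11s)/s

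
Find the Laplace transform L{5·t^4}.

L{t^n} = n!/s^(n+1), so L{t^4} = 24/s^5. Then L{5·t^4} = 5·24/s^5 = 120/s^5

Final answer: 120/s^5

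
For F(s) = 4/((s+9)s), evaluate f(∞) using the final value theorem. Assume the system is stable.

f(∞) = lim_{s→0} sF(s) = lim_{s→0} 4/(s+9) = 4/9

Final answer: 4/9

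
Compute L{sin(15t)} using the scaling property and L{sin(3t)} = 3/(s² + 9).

Using L{f(at)} = (1/a)F(s/a) with a=5: L{sin(15t)} = (1/5) · 3/((s/5)² + 9) = (1/5) · 3·25/(s² + 225) = 15/(s² + 225)

Final answer: 15/(s² + 225)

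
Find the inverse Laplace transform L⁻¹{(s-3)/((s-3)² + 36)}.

Using frequency shift, L⁻¹{(s-3)/((s-3)² + 36)} = e^(3t)·cos(6t)

Final answer: e^(3t)·cos(6t)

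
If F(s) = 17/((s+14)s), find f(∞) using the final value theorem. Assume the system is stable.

f(∞) = lim_{s→0} sF(s) = lim_{s→0} 17/(s+14) = 17/14

Final answer: 17/14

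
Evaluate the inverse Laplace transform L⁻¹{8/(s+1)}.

L⁻¹{1/(s-a)} = e^(at), so L⁻¹{1/(s+1)} = e^(-t), and L⁻¹{8/(s+1)} = 8·e^(-t)

Final answer: 8·e^(-t)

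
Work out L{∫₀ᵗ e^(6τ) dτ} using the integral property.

L{∫₀ᵗ f(τ)dτ} = F(s)/s with F(s) = 1/(s-6), so L{∫₀ᵗ e^(6τ) dτ} = 1/(s(s-6))

Final answer: 1/(s(s-6))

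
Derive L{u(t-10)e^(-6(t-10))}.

u(t-a)f(t-a) with f(t)=e^(-6t). L{e^(-6t)} = 1/(s+6). By time shift: e^(-10s)/(s+6)

Final answer: e^(-10s)/(s+6)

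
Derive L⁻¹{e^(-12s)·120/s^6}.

L⁻¹{120/s^6} = t^5. By the time shift theorem, L⁻¹{e^(-as)F(s)} = u(t-a)f(t-a) with a=12, so L⁻¹{e^(-12s)·120/s^6} = u(t-12)·(t-12)^5

Final answer: u(t-12)·(t-12)^5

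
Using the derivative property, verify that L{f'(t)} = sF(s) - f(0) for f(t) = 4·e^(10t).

f'(t) = 40e^(10t). Direct: L{f'(t)} = 40/(s-10). Property: s·4/(s-10) - 4 = (4s - 4(s-10))/(s-10) = 40/(s-10). ✓

Final answer: 40/(s-10)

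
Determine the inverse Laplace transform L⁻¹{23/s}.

L⁻¹{c/s} = c, so L⁻¹{23/s} = 23

Final answer: 23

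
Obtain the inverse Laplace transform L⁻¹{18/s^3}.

L⁻¹{n!/s^(n+1)} = t^n with n=2. So L⁻¹{2/s^3} = t^2, and L⁻¹{18/s^3} = (18/2)·t^2 = 9·t^2

Final answer: 9·t^2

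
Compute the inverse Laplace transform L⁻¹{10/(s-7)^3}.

L⁻¹{n!/(s-a)^(n+1)} = t^n·e^(at) with n=2, a=7. So L⁻¹{2/(s-7)^3} = t^2·e^(7t), and L⁻¹{10/(s-7)^3} = (10/2)·t^2·e^(7t) = 5·t^2·e^(7t)

Final answer: 5·t^2·e^(7t)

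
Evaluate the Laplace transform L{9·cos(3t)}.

L{cos(ωt)} = s/(s² + ω²), so L{cos(3t)} = s/(s² + 9). Then L{9·cos(3t)} = 9·s/(s² + 9) = 9s/(s² + 9)

Final answer: 9s/(s² + 9)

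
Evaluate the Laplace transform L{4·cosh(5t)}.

L{cosh(ωt)} = s/(s² - ω²), so L{cosh(5t)} = s/(s² - 25). Then L{4·cosh(5t)} = 4·s/(s² - 25) = 4s/(s² - 25)

Final answer: 4s/(s² - 25)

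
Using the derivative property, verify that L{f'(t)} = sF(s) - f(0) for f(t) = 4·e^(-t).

f'(t) = -4e^(-t). Direct: L{f'(t)} = -4/(s+1). Property: s·4/(s+1) - 4 = (4s - 4(s+1))/(s+1) = -4/(s+1). ✓

Final answer: -4/(s+1)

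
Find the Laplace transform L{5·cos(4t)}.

L{cos(ωt)} = s/(s² + ω²), so L{cos(4t)} = s/(s² + 16). Then L{5·cos(4t)} = 5·s/(s² + 16) = 5s/(s² + 16)

Final answer: 5s/(s² + 16)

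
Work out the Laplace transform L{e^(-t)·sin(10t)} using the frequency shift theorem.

Frequency shift: L{e^(at)f(t)} = F(s-a). L{e^(-t)·sin(10t)} = 10/((s+1)² + 100)

Final answer: 10/((s+1)² + 100)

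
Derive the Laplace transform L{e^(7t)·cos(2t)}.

L{e^(at)·cos(ωt)} = (s-a)/((s-a)² + ω²), so L{e^(7t)·cos(2t)} = (s-7)/((s-7)² + 4)

Final answer: (s-7)/((s-7)² + 4)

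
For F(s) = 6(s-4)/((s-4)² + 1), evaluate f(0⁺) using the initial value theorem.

f(0⁺) = lim_{s→∞} sF(s) = lim_{s→∞} 6s(s-4)/((s-4)² + 1) = 6

Final answer: 6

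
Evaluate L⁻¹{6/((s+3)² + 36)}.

Form: b/((s-a)² + b²) → e^(at)sin(bt). With a=-3, b=6

Final answer: e^(-3t)·sin(6t)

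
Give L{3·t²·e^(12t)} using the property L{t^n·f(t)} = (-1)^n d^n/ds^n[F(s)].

L{e^(12t)} = 1/(s-12). d/ds[1/(s-12)] = -1/(s-12)². d²/ds²[1/(s-12)] = 2/(s-12)³. So L{t²·e^(12t)} = (-1)² · 2/(s-12)³ = 2/(s-12)³. Then L{3·t²·e^(12t)} = 3·2/(s-12)³ = 6/(s-12)³

Final answer: 6/(s-12)³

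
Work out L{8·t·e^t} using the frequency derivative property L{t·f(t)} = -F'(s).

L{e^t} = 1/(s-1). By frequency derivative: L{t·e^t} = -d/ds[1/(s-1)] = -(-1)/(s-1)² = 1/(s-1)². Then L{8·t·e^t} = 8·1/(s-1)² = 8/(s-1)²

Final answer: 8/(s-1)²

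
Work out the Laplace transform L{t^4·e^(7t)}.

L{t^n·e^(at)} = n!/(s-a)^(n+1), so L{t^4·e^(7t)} = 24/(s-7)^5

Final answer: 24/(s-7)^5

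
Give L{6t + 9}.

L{6t + 9} = 6·L{t} + 9·L{1} = 6/s² + 9/s

Final answer: 6/s² + 9/s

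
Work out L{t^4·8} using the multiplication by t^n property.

L{8} = 8/s. d^1/ds^1[1/s] = -1/s². d^2/ds^2[1/s] = 2/s^3. d^3/ds^3[1/s] = -6/s^4. d^4/ds^4[1/s] = 24/s^5. So L{t^4} = (-1)^{4}·24/s^5 = 24/s^5. Then L{t^4·8} = 8·24/s^5 = 192/s^5

Final answer: 192/s^5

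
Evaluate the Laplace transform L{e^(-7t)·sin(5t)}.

L{e^(at)·sin(ωt)} = ω/((s-a)² + ω²), so L{e^(-7t)·sin(5t)} = 5/((s+7)² + 25)

Final answer: 5/((s+7)² + 25)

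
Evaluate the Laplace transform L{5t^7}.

L{5t^7} = 5 · L{t^7} = 5 · 5040/s^8 = 25200/s^8

Final answer: 25200/s^8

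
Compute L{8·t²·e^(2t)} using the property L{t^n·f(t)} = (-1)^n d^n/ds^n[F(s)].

L{e^(2t)} = 1/(s-2). d/ds[1/(s-2)] = -1/(s-2)². d²/ds²[1/(s-2)] = 2/(s-2)³. So L{t²·e^(2t)} = (-1)² · 2/(s-2)³ = 2/(s-2)³. Then L{8·t²·e^(2t)} = 8·2/(s-2)³ = 16/(s-2)³

Final answer: 16/(s-2)³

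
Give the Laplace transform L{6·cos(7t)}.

L{cos(ωt)} = s/(s² + ω²), so L{cos(7t)} = s/(s² + 49). Then L{6·cos(7t)} = 6·s/(s² + 49) = 6s/(s² + 49)

Final answer: 6s/(s² + 49)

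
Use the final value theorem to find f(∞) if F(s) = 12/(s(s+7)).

f(∞) = lim_{s→0} s·12/(s(s+7)) = lim_{s→0} 12/(s+7) = 12/7 = 12/7

Final answer: 12/7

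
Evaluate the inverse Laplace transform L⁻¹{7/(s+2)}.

L⁻¹{1/(s-a)} = e^(at), so L⁻¹{1/(s+2)} = e^(-2t), and L⁻¹{7/(s+2)} = 7·e^(-2t)

Final answer: 7·e^(-2t)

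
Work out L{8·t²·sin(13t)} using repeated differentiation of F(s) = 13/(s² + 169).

F(s) = 13/(s² + 169). F'(s) = -26s/(s² + 169)². F''(s) = -26(169 - 3s²)/(s² + 169)³ = (78s² - 4394)/(s² + 169)³. So L{t²·sin(13t)} = (-1)² F''(s) = (78s² - 4394)/(s² + 169)³. Then L{8·t²·sin(13t)} = 8·(78s² - 4394)/(s² + 169)³ = (624s² - 35152)/(s² + 169)³

Final answer: (624s² - 35152)/(s² + 169)³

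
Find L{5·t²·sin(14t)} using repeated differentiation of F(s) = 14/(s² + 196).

F(s) = 14/(s² + 196). F'(s) = -28s/(s² + 196)². F''(s) = -28(196 - 3s²)/(s² + 196)³ = (84s² - 5488)/(s² + 196)³. So L{t²·sin(14t)} = (-1)² F''(s) = (84s² - 5488)/(s² + 196)³. Then L{5·t²·sin(14t)} = 5·(84s² - 5488)/(s² + 196)³ = (420s² - 27440)/(s² + 196)³

Final answer: (420s² - 27440)/(s² + 196)³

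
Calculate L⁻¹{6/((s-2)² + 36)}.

Form: b/((s-a)² + b²) → e^(at)sin(bt). With a=2, b=6

Final answer: e^(2t)·sin(6t)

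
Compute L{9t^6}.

L{t^n} = n!/s^(n+1). So L{9t^6} = 9·6!/s^7 = 6480/s^7

Final answer: 6480/s^7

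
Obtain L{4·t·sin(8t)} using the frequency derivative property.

L{sin(8t)} = 8/(s² + 64). By L{t·f(t)} = -F'(s): -d/ds[8/(s² + 64)] = -(8)·(-2s)/(s² + 64)² = 16s/(s² + 64)². Then L{4·t·sin(8t)} = 4·16s/(s² + 64)² = 64s/(s² + 64)²

Final answer: 64s/(s² + 64)²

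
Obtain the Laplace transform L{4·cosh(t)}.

L{cosh(ωt)} = s/(s² - ω²), so L{cosh(t)} = s/(s² - 1). Then L{4·cosh(t)} = 4·s/(s² - 1) = 4s/(s² - 1)

Final answer: 4s/(s² - 1)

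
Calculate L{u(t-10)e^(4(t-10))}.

u(t-a)f(t-a) with f(t)=e^(4t). L{e^(4t)} = 1/(s-4). By time shift: e^(-10s)/(s-4)

Final answer: e^(-10s)/(s-4)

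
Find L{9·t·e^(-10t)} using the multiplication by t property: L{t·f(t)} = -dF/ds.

Using L{t^n·e^(at)} = n!/(s-a)^(n+1), L{t·e^(-10t)} = 1/(s+10)^2, so L{9·t·e^(-10t)} = 9·1/(s+10)^2 = 9/(s+10)^2

Final answer: 9/(s+10)^2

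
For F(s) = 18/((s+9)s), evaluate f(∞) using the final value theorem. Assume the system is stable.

f(∞) = lim_{s→0} sF(s) = lim_{s→0} 18/(s+9) = 2

Final answer: 2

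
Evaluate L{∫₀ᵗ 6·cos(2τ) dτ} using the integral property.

L{∫₀ᵗ f(τ)dτ} = F(s)/s with F(s) = 6s/(s² + 4), so the result is (6s/(s² + 4))/s = 6/(s² + 4)

Final answer: 6/(s² + 4)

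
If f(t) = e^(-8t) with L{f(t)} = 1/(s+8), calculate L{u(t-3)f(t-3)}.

Time shift theorem: L{u(t-a)f(t-a)} = e^(-as)F(s). Here a=3, F(s) = 1/(s+8), so L{u(t-3)f(t-3)} = e^(-3s)·1/(s+8)

Final answer: e^(-3s)·1/(s+8)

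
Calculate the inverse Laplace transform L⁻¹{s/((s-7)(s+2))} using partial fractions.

Using partial fractions, f(t) = (7e^(7t) + 2e^(-2t))/9

Final answer: (7e^(7t) + 2e^(-2t))/9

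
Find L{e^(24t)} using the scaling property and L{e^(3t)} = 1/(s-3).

Using L{f(at)} = (1/a)F(s/a) with a=8 and f(t) = e^(3t): L{e^(24t)} = (1/8) · 1/((s/8)-3) = (1/8) · 8/(s-24) = 1/(s-24)

Final answer: 1/(s-24)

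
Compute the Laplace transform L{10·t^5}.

L{t^n} = n!/s^(n+1), so L{t^5} = 120/s^6. Then L{10·t^5} = 10·120/s^6 = 1200/s^6

Final answer: 1200/s^6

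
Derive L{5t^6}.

L{t^n} = n!/s^(n+1). So L{5t^6} = 5·6!/s^7 = 3600/s^7

Final answer: 3600/s^7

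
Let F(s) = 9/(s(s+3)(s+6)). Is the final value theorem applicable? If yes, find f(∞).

Poles of sF(s) = 9/((s+3)(s+6)) are at s = -3 and s = -6, both in the left half-plane. Theorem applies. f(∞) = lim_{s→0} sF(s) = 9/(3·6) = 1/2

Final answer: 1/2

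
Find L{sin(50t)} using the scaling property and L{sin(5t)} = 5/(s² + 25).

Using L{f(at)} = (1/a)F(s/a) with a=10: L{sin(50t)} = (1/10) · 5/((s/10)² + 25) = (1/10) · 5·100/(s² + 2500) = 50/(s² + 2500)

Final answer: 50/(s² + 2500)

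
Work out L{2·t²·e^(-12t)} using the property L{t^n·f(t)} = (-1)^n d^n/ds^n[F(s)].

L{e^(-12t)} = 1/(s+12). d/ds[1/(s+12)] = -1/(s+12)². d²/ds²[1/(s+12)] = 2/(s+12)³. So L{t²·e^(-12t)} = (-1)² · 2/(s+12)³ = 2/(s+12)³. Then L{2·t²·e^(-12t)} = 2·2/(s+12)³ = 4/(s+12)³

Final answer: 4/(s+12)³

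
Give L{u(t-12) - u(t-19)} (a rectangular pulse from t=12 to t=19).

L{u(t-a)} = e^(-as)/s. L{u(t-12) - u(t-19)} = (e^(-12s) - e^(-19s))/s

Final answer: (e^(-12s) - e^(-19s))/s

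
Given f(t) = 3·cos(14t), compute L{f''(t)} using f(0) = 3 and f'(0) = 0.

F(s) = 3s/(s² + 196). L{f''(t)} = s²F(s) - sf(0) - f'(0) = 3s³/(s² + 196) - 3s = (3s³ - 3s(s² + 196))/(s² + 196) = -588s/(s² + 196)

Final answer: -588s/(s² + 196)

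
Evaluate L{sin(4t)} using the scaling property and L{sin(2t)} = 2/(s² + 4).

Using L{f(at)} = (1/a)F(s/a) with a=2: L{sin(4t)} = (1/2) · 2/((s/2)² + 4) = (1/2) · 2·4/(s² + 16) = 4/(s² + 16)

Final answer: 4/(s² + 16)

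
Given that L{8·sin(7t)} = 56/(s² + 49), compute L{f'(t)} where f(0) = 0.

L{f'(t)} = s·F(s) - f(0) = s·56/(s² + 49) - 0 = 56s/(s² + 49)

Final answer: 56s/(s² + 49)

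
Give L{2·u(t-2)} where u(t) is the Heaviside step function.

L{u(t-a)} = e^(-as)/s. Here a=2, so L{u(t-2)} = e^(-2s)/s, and L{2·u(t-2)} = 2·e^(-2s)/s

Final answer: 2·e^(-2s)/s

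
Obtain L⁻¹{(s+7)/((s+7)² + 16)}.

Using frequency shift: L⁻¹{(s-a)/((s-a)² + b²)} = e^(at)cos(bt). Here a=-7, b=4

Final answer: e^(-7t)·cos(4t)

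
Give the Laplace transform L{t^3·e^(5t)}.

L{t^n·e^(at)} = n!/(s-a)^(n+1), so L{t^3·e^(5t)} = 6/(s-5)^4

Final answer: 6/(s-5)^4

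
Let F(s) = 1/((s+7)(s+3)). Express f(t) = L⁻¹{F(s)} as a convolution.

1/((s+7)(s+3)) = (1/(s+7))·(1/(s+3)) = L{e^(-7t)}·L{e^(-3t)}. So f(t) = e^(-7t)*e^(-3t) = ∫₀ᵗ e^(-7τ)·e^(-3(t-τ)) dτ

Final answer: ∫₀ᵗ e^(-7τ)·e^(-3(t-τ)) dτ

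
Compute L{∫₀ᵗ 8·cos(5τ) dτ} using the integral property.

L{∫₀ᵗ f(τ)dτ} = F(s)/s with F(s) = 8s/(s² + 25), so the result is (8s/(s² + 25))/s = 8/(s² + 25)

Final answer: 8/(s² + 25)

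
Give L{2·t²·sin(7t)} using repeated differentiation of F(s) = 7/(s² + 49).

F(s) = 7/(s² + 49). F'(s) = -14s/(s² + 49)². F''(s) = -14(49 - 3s²)/(s² + 49)³ = (42s² - 686)/(s² + 49)³. So L{t²·sin(7t)} = (-1)² F''(s) = (42s² - 686)/(s² + 49)³. Then L{2·t²·sin(7t)} = 2·(42s² - 686)/(s² + 49)³ = (84s² - 1372)/(s² + 49)³

Final answer: (84s² - 1372)/(s² + 49)³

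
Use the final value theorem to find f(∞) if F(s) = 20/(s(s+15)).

f(∞) = lim_{s→0} s·20/(s(s+15)) = lim_{s→0} 20/(s+15) = 20/15 = 4/3

Final answer: 4/3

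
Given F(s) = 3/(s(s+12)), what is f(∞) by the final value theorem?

f(∞) = lim_{s→0} s·3/(s(s+12)) = lim_{s→0} 3/(s+12) = 3/12 = 1/4

Final answer: 1/4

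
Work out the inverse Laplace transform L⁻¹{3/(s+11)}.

L⁻¹{1/(s-a)} = e^(at), so L⁻¹{1/(s+11)} = e^(-11t), and L⁻¹{3/(s+11)} = 3·e^(-11t)

Final answer: 3·e^(-11t)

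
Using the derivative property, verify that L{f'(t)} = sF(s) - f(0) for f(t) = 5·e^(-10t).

f'(t) = -50e^(-10t). Direct: L{f'(t)} = -50/(s+10). Property: s·5/(s+10) - 5 = (5s - 5(s+10))/(s+10) = -50/(s+10). ✓

Final answer: -50/(s+10)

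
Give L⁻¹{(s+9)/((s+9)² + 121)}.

Using frequency shift: L⁻¹{(s-a)/((s-a)² + b²)} = e^(at)cos(bt). Here a=-9, b=11

Final answer: e^(-9t)·cos(11t)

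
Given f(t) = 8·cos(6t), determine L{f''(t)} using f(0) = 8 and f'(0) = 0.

F(s) = 8s/(s² + 36). L{f''(t)} = s²F(s) - sf(0) - f'(0) = 8s³/(s² + 36) - 8s = (8s³ - 8s(s² + 36))/(s² + 36) = -288s/(s² + 36)

Final answer: -288s/(s² + 36)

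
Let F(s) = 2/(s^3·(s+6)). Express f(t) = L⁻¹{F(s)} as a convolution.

2/(s^3·(s+6)) = (2/s^3)·(1/(s+6)) = L{t^2}·L{e^(-6t)}. So f(t) = t^2*e^(-6t) = ∫₀ᵗ τ^2·e^(-6(t-τ)) dτ

Final answer: ∫₀ᵗ τ^2·e^(-6(t-τ)) dτ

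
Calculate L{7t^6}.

L{t^n} = n!/s^(n+1). So L{7t^6} = 7·6!/s^7 = 5040/s^7

Final answer: 5040/s^7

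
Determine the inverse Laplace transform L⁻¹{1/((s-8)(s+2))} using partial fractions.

Decompose: A/(s-8) + B/(s+2). A = 1/10, B = -1/10. f(t) = (e^(8t) - e^(-2t))/10

Final answer: (e^(8t) - e^(-2t))/10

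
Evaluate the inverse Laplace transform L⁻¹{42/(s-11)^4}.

L⁻¹{n!/(s-a)^(n+1)} = t^n·e^(at) with n=3, a=11. So L⁻¹{6/(s-11)^4} = t^3·e^(11t), and L⁻¹{42/(s-11)^4} = (42/6)·t^3·e^(11t) = 7·t^3·e^(11t)

Final answer: 7·t^3·e^(11t)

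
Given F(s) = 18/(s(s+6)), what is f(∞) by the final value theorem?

f(∞) = lim_{s→0} s·18/(s(s+6)) = lim_{s→0} 18/(s+6) = 18/6 = 3

Final answer: 3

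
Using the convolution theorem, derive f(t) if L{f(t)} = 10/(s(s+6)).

10/(s(s+6)) = (10/s)·(1/(s+6)) = L{10}·L{e^(-6t)}. By convolution, f(t) = 10*e^(-6t) = ∫₀ᵗ 10·e^(-6τ) dτ = 10·(1 - e^(-6t))/6

Final answer: 10·(1 - e^(-6t))/6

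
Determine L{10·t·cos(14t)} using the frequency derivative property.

L{cos(14t)} = s/(s² + 196). Derivative: d/ds[s/(s² + 196)] = [(s² + 196) - s·2s]/(s² + 196)² = (196 - s²)/(s² + 196)². So L{t·cos(14t)} = -F'(s) = (s² - 196)/(s² + 196)². Then L{10·t·cos(14t)} = 10·(s² - 196)/(s² + 196)²

Final answer: 10·(s² - 196)/(s² + 196)²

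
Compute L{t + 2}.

L{t + 2} = L{t} + 2·L{1} = 1/s² + 2/s

Final answer: 1/s² + 2/s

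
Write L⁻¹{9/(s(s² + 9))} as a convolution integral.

9/(s(s² + 9)) = (1/s)·(9/(s² + 9)) = L{1}·L{3·sin(3t)}. So f(t) = 1*(3·sin(3t)) = ∫₀ᵗ 3·sin(3τ) dτ

Final answer: ∫₀ᵗ 3·sin(3τ) dτ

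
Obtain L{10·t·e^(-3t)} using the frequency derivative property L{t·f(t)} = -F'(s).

L{e^(-3t)} = 1/(s+3). By frequency derivative: L{t·e^(-3t)} = -d/ds[1/(s+3)] = -(-1)/(s+3)² = 1/(s+3)². Then L{10·t·e^(-3t)} = 10·1/(s+3)² = 10/(s+3)²

Final answer: 10/(s+3)²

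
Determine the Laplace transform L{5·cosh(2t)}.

L{cosh(ωt)} = s/(s² - ω²), so L{cosh(2t)} = s/(s² - 4). Then L{5·cosh(2t)} = 5·s/(s² - 4) = 5s/(s² - 4)

Final answer: 5s/(s² - 4)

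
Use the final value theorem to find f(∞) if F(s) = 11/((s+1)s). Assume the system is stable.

f(∞) = lim_{s→0} sF(s) = lim_{s→0} 11/(s+1) = 11

Final answer: 11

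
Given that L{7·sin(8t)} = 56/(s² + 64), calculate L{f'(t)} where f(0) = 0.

L{f'(t)} = s·F(s) - f(0) = s·56/(s² + 64) - 0 = 56s/(s² + 64)

Final answer: 56s/(s² + 64)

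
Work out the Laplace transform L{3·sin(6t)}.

L{sin(ωt)} = ω/(s² + ω²), so L{sin(6t)} = 6/(s² + 36). Then L{3·sin(6t)} = 3·6/(s² + 36) = 18/(s² + 36)

Final answer: 18/(s² + 36)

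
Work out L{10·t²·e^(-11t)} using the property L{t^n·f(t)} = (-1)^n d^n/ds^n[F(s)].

L{e^(-11t)} = 1/(s+11). d/ds[1/(s+11)] = -1/(s+11)². d²/ds²[1/(s+11)] = 2/(s+11)³. So L{t²·e^(-11t)} = (-1)² · 2/(s+11)³ = 2/(s+11)³. Then L{10·t²·e^(-11t)} = 10·2/(s+11)³ = 20/(s+11)³

Final answer: 20/(s+11)³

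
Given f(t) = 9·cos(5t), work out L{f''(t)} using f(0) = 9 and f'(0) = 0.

F(s) = 9s/(s² + 25). L{f''(t)} = s²F(s) - sf(0) - f'(0) = 9s³/(s² + 25) - 9s = (9s³ - 9s(s² + 25))/(s² + 25) = -225s/(s² + 25)

Final answer: -225s/(s² + 25)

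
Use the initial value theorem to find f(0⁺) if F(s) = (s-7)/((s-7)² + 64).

f(0⁺) = lim_{s→∞} sF(s) = lim_{s→∞} s(s-7)/((s-7)² + 64) = 1

Final answer: 1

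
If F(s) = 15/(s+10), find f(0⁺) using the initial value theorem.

f(0⁺) = lim_{s→∞} s·15/(s+10) = lim_{s→∞} 15s/(s+10) = 15

Final answer: 15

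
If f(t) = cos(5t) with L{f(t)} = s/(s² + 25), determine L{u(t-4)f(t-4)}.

Time shift theorem: L{u(t-a)f(t-a)} = e^(-as)F(s). Here a=4, F(s) = s/(s² + 25), so L{u(t-4)f(t-4)} = e^(-4s)·s/(s² + 25)

Final answer: e^(-4s)·s/(s² + 25)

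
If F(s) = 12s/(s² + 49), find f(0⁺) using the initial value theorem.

f(0⁺) = lim_{s→∞} s·12s/(s² + 49) = lim_{s→∞} 12s²/(s² + 49) = 12

Final answer: 12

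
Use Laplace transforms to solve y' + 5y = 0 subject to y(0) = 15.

L{y'} + 5L{y} = 0. sY - 15 + 5Y = 0. Y(s+5) = 15. Y = 15/(s+5)

Final answer: y(t) = 15e^(-5t)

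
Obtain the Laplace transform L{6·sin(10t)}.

L{sin(ωt)} = ω/(s² + ω²), so L{sin(10t)} = 10/(s² + 100). Then L{6·sin(10t)} = 6·10/(s² + 100) = 60/(s² + 100)

Final answer: 60/(s² + 100)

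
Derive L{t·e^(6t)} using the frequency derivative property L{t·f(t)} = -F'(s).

L{e^(6t)} = 1/(s-6). By frequency derivative: L{t·e^(6t)} = -d/ds[1/(s-6)] = -(-1)/(s-6)² = 1/(s-6)²

Final answer: 1/(s-6)²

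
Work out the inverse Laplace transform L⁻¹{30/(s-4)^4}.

L⁻¹{n!/(s-a)^(n+1)} = t^n·e^(at) with n=3, a=4. So L⁻¹{6/(s-4)^4} = t^3·e^(4t), and L⁻¹{30/(s-4)^4} = (30/6)·t^3·e^(4t) = 5·t^3·e^(4t)

Final answer: 5·t^3·e^(4t)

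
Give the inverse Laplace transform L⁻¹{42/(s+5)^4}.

L⁻¹{n!/(s-a)^(n+1)} = t^n·e^(at) with n=3, a=-5. So L⁻¹{6/(s+5)^4} = t^3·e^(-5t), and L⁻¹{42/(s+5)^4} = (42/6)·t^3·e^(-5t) = 7·t^3·e^(-5t)

Final answer: 7·t^3·e^(-5t)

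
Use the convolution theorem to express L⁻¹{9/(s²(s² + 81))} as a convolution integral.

9/(s²(s² + 81)) = (1/s²)·(9/(s² + 81)) = L{t}·L{sin(9t)}. So f(t) = t*(sin(9t)) = ∫₀ᵗ τ·sin(9(t-τ)) dτ

Final answer: ∫₀ᵗ τ·sin(9(t-τ)) dτ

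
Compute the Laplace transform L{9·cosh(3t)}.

L{cosh(ωt)} = s/(s² - ω²), so L{cosh(3t)} = s/(s² - 9). Then L{9·cosh(3t)} = 9·s/(s² - 9) = 9s/(s² - 9)

Final answer: 9s/(s² - 9)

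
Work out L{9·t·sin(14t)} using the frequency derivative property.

L{sin(14t)} = 14/(s² + 196). By L{t·f(t)} = -F'(s): -d/ds[14/(s² + 196)] = -(14)·(-2s)/(s² + 196)² = 28s/(s² + 196)². Then L{9·t·sin(14t)} = 9·28s/(s² + 196)² = 252s/(s² + 196)²

Final answer: 252s/(s² + 196)²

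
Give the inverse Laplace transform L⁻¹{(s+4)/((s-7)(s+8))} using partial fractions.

Using partial fractions, f(t) = (11e^(7t) + 4e^(-8t))/15

Final answer: (11e^(7t) + 4e^(-8t))/15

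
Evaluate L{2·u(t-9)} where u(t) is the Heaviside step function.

L{u(t-a)} = e^(-as)/s. Here a=9, so L{u(t-9)} = e^(-9s)/s, and L{2·u(t-9)} = 2·e^(-9s)/s

Final answer: 2·e^(-9s)/s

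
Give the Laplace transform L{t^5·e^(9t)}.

L{t^n·e^(at)} = n!/(s-a)^(n+1), so L{t^5·e^(9t)} = 120/(s-9)^6

Final answer: 120/(s-9)^6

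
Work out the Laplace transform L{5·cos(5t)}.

L{cos(ωt)} = s/(s² + ω²), so L{cos(5t)} = s/(s² + 25). Then L{5·cos(5t)} = 5·s/(s² + 25) = 5s/(s² + 25)

Final answer: 5s/(s² + 25)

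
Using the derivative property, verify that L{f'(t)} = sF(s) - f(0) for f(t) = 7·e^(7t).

f'(t) = 49e^(7t). Direct: L{f'(t)} = 49/(s-7). Property: s·7/(s-7) - 7 = (7s - 7(s-7))/(s-7) = 49/(s-7). ✓

Final answer: 49/(s-7)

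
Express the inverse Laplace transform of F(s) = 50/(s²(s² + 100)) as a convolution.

50/(s²(s² + 100)) = (1/s²)·(50/(s² + 100)) = L{t}·L{5·sin(10t)}. So f(t) = t*(5·sin(10t)) = ∫₀ᵗ 5τ·sin(10(t-τ)) dτ

Final answer: ∫₀ᵗ 5τ·sin(10(t-τ)) dτ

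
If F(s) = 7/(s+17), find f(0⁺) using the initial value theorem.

f(0⁺) = lim_{s→∞} s·7/(s+17) = lim_{s→∞} 7s/(s+17) = 7

Final answer: 7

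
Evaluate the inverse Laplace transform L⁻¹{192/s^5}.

L⁻¹{n!/s^(n+1)} = t^n with n=4. So L⁻¹{24/s^5} = t^4, and L⁻¹{192/s^5} = (192/24)·t^4 = 8·t^4

Final answer: 8·t^4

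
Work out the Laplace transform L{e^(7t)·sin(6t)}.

L{e^(at)·sin(ωt)} = ω/((s-a)² + ω²), so L{e^(7t)·sin(6t)} = 6/((s-7)² + 36)

Final answer: 6/((s-7)² + 36)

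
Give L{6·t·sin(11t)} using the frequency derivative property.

L{sin(11t)} = 11/(s² + 121). By L{t·f(t)} = -F'(s): -d/ds[11/(s² + 121)] = -(11)·(-2s)/(s² + 121)² = 22s/(s² + 121)². Then L{6·t·sin(11t)} = 6·22s/(s² + 121)² = 132s/(s² + 121)²

Final answer: 132s/(s² + 121)²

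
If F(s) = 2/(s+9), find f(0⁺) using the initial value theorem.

f(0⁺) = lim_{s→∞} s·2/(s+9) = lim_{s→∞} 2s/(s+9) = 2

Final answer: 2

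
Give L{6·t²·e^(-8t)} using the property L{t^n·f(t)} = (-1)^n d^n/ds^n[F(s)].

L{e^(-8t)} = 1/(s+8). d/ds[1/(s+8)] = -1/(s+8)². d²/ds²[1/(s+8)] = 2/(s+8)³. So L{t²·e^(-8t)} = (-1)² · 2/(s+8)³ = 2/(s+8)³. Then L{6·t²·e^(-8t)} = 6·2/(s+8)³ = 12/(s+8)³

Final answer: 12/(s+8)³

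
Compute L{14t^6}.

L{t^n} = n!/s^(n+1). So L{14t^6} = 14·6!/s^7 = 10080/s^7

Final answer: 10080/s^7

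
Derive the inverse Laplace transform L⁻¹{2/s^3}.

L⁻¹{n!/s^(n+1)} = t^n with n=2. So L⁻¹{2/s^3} = t^2

Final answer: t^2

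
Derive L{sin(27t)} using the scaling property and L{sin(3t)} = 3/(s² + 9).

Using L{f(at)} = (1/a)F(s/a) with a=9: L{sin(27t)} = (1/9) · 3/((s/9)² + 9) = (1/9) · 3·81/(s² + 729) = 27/(s² + 729)

Final answer: 27/(s² + 729)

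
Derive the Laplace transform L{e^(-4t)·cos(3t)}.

L{e^(at)·cos(ωt)} = (s-a)/((s-a)² + ω²), so L{e^(-4t)·cos(3t)} = (s+4)/((s+4)² + 9)

Final answer: (s+4)/((s+4)² + 9)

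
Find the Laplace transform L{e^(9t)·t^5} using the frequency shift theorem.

L{e^(at)·t^n} = n!/(s-a)^(n+1), so L{e^(9t)·t^5} = 120/(s-9)^6

Final answer: 120/(s-9)^6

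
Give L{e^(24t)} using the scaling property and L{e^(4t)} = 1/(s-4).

Using L{f(at)} = (1/a)F(s/a) with a=6 and f(t) = e^(4t): L{e^(24t)} = (1/6) · 1/((s/6)-4) = (1/6) · 6/(s-24) = 1/(s-24)

Final answer: 1/(s-24)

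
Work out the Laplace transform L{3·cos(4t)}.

L{cos(ωt)} = s/(s² + ω²), so L{cos(4t)} = s/(s² + 16). Then L{3·cos(4t)} = 3·s/(s² + 16) = 3s/(s² + 16)

Final answer: 3s/(s² + 16)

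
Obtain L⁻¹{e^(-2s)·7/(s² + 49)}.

L⁻¹{7/(s² + 49)} = sin(7t). By the time shift theorem, L⁻¹{e^(-as)F(s)} = u(t-a)f(t-a) with a=2, so L⁻¹{e^(-2s)·7/(s² + 49)} = u(t-2)·sin(7(t-2))

Final answer: u(t-2)·sin(7(t-2))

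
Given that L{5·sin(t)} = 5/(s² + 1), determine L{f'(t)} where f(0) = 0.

L{f'(t)} = s·F(s) - f(0) = s·5/(s² + 1) - 0 = 5s/(s² + 1)

Final answer: 5s/(s² + 1)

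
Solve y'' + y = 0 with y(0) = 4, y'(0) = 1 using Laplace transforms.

L{y''} + 1L{y} = 0. s²Y - 4s - 1 + Y = 0. Y(s² + 1) = 4s + 1. Y = (4s + 1)/(s² + 1). Inverting: y(t) = 4cos(t) + sin(t)

Final answer: y(t) = 4cos(t) + sin(t)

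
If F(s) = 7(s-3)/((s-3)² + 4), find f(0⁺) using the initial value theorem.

f(0⁺) = lim_{s→∞} sF(s) = lim_{s→∞} 7s(s-3)/((s-3)² + 4) = 7

Final answer: 7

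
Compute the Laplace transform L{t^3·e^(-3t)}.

L{t^n·e^(at)} = n!/(s-a)^(n+1), so L{t^3·e^(-3t)} = 6/(s+3)^4

Final answer: 6/(s+3)^4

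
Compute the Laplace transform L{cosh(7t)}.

L{cosh(ωt)} = s/(s² - ω²), so L{cosh(7t)} = s/(s² - 49)

Final answer: s/(s² - 49)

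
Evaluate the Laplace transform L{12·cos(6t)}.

L{cos(ωt)} = s/(s² + ω²), so L{cos(6t)} = s/(s² + 36). Then L{12·cos(6t)} = 12·s/(s² + 36) = 12s/(s² + 36)

Final answer: 12s/(s² + 36)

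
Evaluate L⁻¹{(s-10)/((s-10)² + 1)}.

Using frequency shift: L⁻¹{(s-a)/((s-a)² + b²)} = e^(at)cos(bt). Here a=10, b=1

Final answer: e^(10t)·cos(t)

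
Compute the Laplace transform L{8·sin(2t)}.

L{sin(ωt)} = ω/(s² + ω²), so L{sin(2t)} = 2/(s² + 4). Then L{8·sin(2t)} = 8·2/(s² + 4) = 16/(s² + 4)

Final answer: 16/(s² + 4)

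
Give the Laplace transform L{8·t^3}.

L{t^n} = n!/s^(n+1), so L{t^3} = 6/s^4. Then L{8·t^3} = 8·6/s^4 = 48/s^4

Final answer: 48/s^4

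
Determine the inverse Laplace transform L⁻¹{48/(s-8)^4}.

L⁻¹{n!/(s-a)^(n+1)} = t^n·e^(at) with n=3, a=8. So L⁻¹{6/(s-8)^4} = t^3·e^(8t), and L⁻¹{48/(s-8)^4} = (48/6)·t^3·e^(8t) = 8·t^3·e^(8t)

Final answer: 8·t^3·e^(8t)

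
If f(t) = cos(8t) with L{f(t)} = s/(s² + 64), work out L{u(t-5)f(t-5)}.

Time shift theorem: L{u(t-a)f(t-a)} = e^(-as)F(s). Here a=5, F(s) = s/(s² + 64), so L{u(t-5)f(t-5)} = e^(-5s)·s/(s² + 64)

Final answer: e^(-5s)·s/(s² + 64)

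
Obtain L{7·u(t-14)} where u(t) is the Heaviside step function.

L{u(t-a)} = e^(-as)/s. Here a=14, so L{u(t-14)} = e^(-14s)/s, and L{7·u(t-14)} = 7·e^(-14s)/s

Final answer: 7·e^(-14s)/s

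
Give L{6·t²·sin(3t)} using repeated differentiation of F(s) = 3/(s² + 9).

F(s) = 3/(s² + 9). F'(s) = -6s/(s² + 9)². F''(s) = -6(9 - 3s²)/(s² + 9)³ = (18s² - 54)/(s² + 9)³. So L{t²·sin(3t)} = (-1)² F''(s) = (18s² - 54)/(s² + 9)³. Then L{6·t²·sin(3t)} = 6·(18s² - 54)/(s² + 9)³ = (108s² - 324)/(s² + 9)³

Final answer: (108s² - 324)/(s² + 9)³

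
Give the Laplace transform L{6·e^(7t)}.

L{e^(at)} = 1/(s-a), so L{e^(7t)} = 1/(s-7). Then L{6·e^(7t)} = 6/(s-7)

Final answer: 6/(s-7)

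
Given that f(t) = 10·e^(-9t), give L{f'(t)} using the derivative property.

f(0) = 10, F(s) = 10/(s+9). L{f'(t)} = s·F(s) - f(0) = 10s/(s+9) - 10 = (10s - 10(s+9))/(s+9) = -90/(s+9)

Final answer: -90/(s+9)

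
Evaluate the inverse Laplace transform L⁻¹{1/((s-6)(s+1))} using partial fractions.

Decompose: A/(s-6) + B/(s+1). A = 1/7, B = -1/7. f(t) = (e^(6t) - e^(-t))/7

Final answer: (e^(6t) - e^(-t))/7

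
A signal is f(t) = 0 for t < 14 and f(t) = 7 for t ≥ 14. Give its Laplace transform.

f(t) = 7·u(t-14). L{u(t-14)} = e^(-14s)/s, so L{f(t)} = 7·e^(-14s)/s

Final answer: 7·e^(-14s)/s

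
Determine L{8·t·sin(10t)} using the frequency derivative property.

L{sin(10t)} = 10/(s² + 100). By L{t·f(t)} = -F'(s): -d/ds[10/(s² + 100)] = -(10)·(-2s)/(s² + 100)² = 20s/(s² + 100)². Then L{8·t·sin(10t)} = 8·20s/(s² + 100)² = 160s/(s² + 100)²

Final answer: 160s/(s² + 100)²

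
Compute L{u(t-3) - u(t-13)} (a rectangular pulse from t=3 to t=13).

L{u(t-a)} = e^(-as)/s. L{u(t-3) - u(t-13)} = (e^(-3s) - e^(-13s))/s

Final answer: (e^(-3s) - e^(-13s))/s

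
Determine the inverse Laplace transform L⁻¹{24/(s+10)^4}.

L⁻¹{n!/(s-a)^(n+1)} = t^n·e^(at) with n=3, a=-10. So L⁻¹{6/(s+10)^4} = t^3·e^(-10t), and L⁻¹{24/(s+10)^4} = (24/6)·t^3·e^(-10t) = 4·t^3·e^(-10t)

Final answer: 4·t^3·e^(-10t)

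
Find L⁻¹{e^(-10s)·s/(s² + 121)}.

L⁻¹{s/(s² + 121)} = cos(11t). By the time shift theorem, L⁻¹{e^(-as)F(s)} = u(t-a)f(t-a) with a=10, so L⁻¹{e^(-10s)·s/(s² + 121)} = u(t-10)·cos(11(t-10))

Final answer: u(t-10)·cos(11(t-10))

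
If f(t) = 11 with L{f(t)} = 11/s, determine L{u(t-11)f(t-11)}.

Time shift theorem: L{u(t-a)f(t-a)} = e^(-as)F(s). Here a=11, F(s) = 11/s, so L{u(t-11)f(t-11)} = e^(-11s)·11/s

Final answer: e^(-11s)·11/s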